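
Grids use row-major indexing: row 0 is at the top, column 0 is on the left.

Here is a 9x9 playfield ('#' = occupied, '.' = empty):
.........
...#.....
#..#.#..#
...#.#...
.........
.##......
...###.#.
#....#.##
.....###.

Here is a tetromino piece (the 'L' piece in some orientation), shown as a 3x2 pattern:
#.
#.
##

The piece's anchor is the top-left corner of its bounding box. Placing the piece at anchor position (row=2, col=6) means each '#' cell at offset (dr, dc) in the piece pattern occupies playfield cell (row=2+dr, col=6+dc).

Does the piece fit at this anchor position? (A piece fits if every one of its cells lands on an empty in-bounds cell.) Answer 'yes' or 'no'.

Check each piece cell at anchor (2, 6):
  offset (0,0) -> (2,6): empty -> OK
  offset (1,0) -> (3,6): empty -> OK
  offset (2,0) -> (4,6): empty -> OK
  offset (2,1) -> (4,7): empty -> OK
All cells valid: yes

Answer: yes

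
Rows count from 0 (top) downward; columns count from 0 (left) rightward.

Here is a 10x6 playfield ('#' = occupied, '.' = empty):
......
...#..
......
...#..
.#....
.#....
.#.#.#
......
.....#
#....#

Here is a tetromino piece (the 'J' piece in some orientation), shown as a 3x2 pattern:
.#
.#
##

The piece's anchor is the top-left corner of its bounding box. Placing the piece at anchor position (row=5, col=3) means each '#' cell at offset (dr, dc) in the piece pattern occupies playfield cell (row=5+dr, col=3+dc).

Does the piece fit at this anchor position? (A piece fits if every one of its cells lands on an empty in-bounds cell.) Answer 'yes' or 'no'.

Check each piece cell at anchor (5, 3):
  offset (0,1) -> (5,4): empty -> OK
  offset (1,1) -> (6,4): empty -> OK
  offset (2,0) -> (7,3): empty -> OK
  offset (2,1) -> (7,4): empty -> OK
All cells valid: yes

Answer: yes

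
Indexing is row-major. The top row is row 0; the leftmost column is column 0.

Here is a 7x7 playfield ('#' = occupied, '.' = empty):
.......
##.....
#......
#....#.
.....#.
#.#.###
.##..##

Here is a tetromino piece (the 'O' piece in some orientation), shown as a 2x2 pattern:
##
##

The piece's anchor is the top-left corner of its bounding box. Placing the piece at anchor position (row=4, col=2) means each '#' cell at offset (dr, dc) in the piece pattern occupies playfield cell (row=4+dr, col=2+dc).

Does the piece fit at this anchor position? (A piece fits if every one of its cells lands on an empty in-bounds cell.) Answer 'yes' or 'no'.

Answer: no

Derivation:
Check each piece cell at anchor (4, 2):
  offset (0,0) -> (4,2): empty -> OK
  offset (0,1) -> (4,3): empty -> OK
  offset (1,0) -> (5,2): occupied ('#') -> FAIL
  offset (1,1) -> (5,3): empty -> OK
All cells valid: no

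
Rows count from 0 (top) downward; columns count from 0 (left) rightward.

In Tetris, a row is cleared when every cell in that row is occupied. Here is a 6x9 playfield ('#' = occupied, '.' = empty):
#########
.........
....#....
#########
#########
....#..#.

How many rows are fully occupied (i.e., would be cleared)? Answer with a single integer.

Check each row:
  row 0: 0 empty cells -> FULL (clear)
  row 1: 9 empty cells -> not full
  row 2: 8 empty cells -> not full
  row 3: 0 empty cells -> FULL (clear)
  row 4: 0 empty cells -> FULL (clear)
  row 5: 7 empty cells -> not full
Total rows cleared: 3

Answer: 3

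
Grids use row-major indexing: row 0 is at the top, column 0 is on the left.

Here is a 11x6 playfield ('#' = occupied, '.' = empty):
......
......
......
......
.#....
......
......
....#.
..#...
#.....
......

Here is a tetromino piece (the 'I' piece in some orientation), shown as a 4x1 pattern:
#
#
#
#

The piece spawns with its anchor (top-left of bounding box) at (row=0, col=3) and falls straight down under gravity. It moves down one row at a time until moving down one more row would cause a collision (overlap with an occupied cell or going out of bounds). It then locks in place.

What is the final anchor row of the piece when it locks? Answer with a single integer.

Spawn at (row=0, col=3). Try each row:
  row 0: fits
  row 1: fits
  row 2: fits
  row 3: fits
  row 4: fits
  row 5: fits
  row 6: fits
  row 7: fits
  row 8: blocked -> lock at row 7

Answer: 7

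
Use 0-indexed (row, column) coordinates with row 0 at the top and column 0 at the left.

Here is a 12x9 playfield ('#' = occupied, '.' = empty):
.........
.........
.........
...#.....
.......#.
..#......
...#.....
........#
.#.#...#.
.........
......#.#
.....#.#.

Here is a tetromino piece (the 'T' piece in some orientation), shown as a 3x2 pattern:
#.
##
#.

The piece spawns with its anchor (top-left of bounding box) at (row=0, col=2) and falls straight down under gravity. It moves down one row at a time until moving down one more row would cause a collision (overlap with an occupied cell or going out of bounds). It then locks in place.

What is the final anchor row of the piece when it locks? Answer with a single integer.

Answer: 1

Derivation:
Spawn at (row=0, col=2). Try each row:
  row 0: fits
  row 1: fits
  row 2: blocked -> lock at row 1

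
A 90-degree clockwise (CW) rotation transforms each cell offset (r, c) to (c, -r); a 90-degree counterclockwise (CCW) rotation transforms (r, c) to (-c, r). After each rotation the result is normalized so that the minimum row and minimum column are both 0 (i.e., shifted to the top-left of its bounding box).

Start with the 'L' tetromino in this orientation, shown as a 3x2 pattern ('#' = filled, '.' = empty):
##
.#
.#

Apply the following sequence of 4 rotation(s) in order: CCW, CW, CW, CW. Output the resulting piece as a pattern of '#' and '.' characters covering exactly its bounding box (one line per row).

Answer: #.
#.
##

Derivation:
Start:
##
.#
.#
After rotation 1 (CCW):
###
#..
After rotation 2 (CW):
##
.#
.#
After rotation 3 (CW):
..#
###
After rotation 4 (CW):
#.
#.
##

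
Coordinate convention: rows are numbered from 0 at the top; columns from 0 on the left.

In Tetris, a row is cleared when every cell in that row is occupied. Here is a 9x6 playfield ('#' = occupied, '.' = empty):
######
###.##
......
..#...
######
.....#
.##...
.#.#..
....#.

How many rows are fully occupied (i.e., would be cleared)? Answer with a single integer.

Answer: 2

Derivation:
Check each row:
  row 0: 0 empty cells -> FULL (clear)
  row 1: 1 empty cell -> not full
  row 2: 6 empty cells -> not full
  row 3: 5 empty cells -> not full
  row 4: 0 empty cells -> FULL (clear)
  row 5: 5 empty cells -> not full
  row 6: 4 empty cells -> not full
  row 7: 4 empty cells -> not full
  row 8: 5 empty cells -> not full
Total rows cleared: 2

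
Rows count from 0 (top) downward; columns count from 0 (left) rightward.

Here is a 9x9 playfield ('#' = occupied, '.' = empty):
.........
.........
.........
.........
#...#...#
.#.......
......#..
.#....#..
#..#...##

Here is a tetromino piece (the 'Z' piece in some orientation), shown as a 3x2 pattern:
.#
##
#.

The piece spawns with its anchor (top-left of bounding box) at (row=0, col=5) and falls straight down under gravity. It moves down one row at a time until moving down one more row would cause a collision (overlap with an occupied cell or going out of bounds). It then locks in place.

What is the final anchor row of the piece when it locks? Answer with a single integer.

Spawn at (row=0, col=5). Try each row:
  row 0: fits
  row 1: fits
  row 2: fits
  row 3: fits
  row 4: fits
  row 5: blocked -> lock at row 4

Answer: 4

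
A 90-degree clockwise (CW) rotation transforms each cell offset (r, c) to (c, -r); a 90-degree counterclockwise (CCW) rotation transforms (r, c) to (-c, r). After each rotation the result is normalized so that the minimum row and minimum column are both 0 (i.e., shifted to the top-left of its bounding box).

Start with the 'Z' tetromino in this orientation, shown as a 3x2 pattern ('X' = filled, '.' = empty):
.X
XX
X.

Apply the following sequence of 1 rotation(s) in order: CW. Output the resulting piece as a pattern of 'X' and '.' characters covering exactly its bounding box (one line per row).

Answer: XX.
.XX

Derivation:
Start:
.X
XX
X.
After rotation 1 (CW):
XX.
.XX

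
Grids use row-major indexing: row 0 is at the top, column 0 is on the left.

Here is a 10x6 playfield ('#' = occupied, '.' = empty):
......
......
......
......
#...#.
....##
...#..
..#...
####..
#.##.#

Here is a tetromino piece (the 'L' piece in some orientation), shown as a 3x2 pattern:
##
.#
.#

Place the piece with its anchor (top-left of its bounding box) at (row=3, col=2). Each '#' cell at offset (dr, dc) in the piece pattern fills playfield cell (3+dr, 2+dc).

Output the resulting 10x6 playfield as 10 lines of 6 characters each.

Fill (3+0,2+0) = (3,2)
Fill (3+0,2+1) = (3,3)
Fill (3+1,2+1) = (4,3)
Fill (3+2,2+1) = (5,3)

Answer: ......
......
......
..##..
#..##.
...###
...#..
..#...
####..
#.##.#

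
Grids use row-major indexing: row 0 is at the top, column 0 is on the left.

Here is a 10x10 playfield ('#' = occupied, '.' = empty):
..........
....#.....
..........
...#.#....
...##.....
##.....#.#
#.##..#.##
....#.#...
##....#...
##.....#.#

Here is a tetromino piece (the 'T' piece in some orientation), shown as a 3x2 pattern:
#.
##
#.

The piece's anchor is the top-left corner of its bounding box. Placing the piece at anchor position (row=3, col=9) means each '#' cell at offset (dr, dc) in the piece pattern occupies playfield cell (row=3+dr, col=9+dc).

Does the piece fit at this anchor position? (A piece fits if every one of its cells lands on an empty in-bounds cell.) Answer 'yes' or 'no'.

Answer: no

Derivation:
Check each piece cell at anchor (3, 9):
  offset (0,0) -> (3,9): empty -> OK
  offset (1,0) -> (4,9): empty -> OK
  offset (1,1) -> (4,10): out of bounds -> FAIL
  offset (2,0) -> (5,9): occupied ('#') -> FAIL
All cells valid: no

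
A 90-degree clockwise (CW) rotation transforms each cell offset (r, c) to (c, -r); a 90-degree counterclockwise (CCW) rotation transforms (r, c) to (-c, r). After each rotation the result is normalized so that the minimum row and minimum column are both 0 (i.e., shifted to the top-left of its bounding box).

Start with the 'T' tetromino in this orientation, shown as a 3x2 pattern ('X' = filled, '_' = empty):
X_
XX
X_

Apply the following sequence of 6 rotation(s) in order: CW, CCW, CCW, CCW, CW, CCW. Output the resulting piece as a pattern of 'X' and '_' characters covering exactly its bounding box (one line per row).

Start:
X_
XX
X_
After rotation 1 (CW):
XXX
_X_
After rotation 2 (CCW):
X_
XX
X_
After rotation 3 (CCW):
_X_
XXX
After rotation 4 (CCW):
_X
XX
_X
After rotation 5 (CW):
_X_
XXX
After rotation 6 (CCW):
_X
XX
_X

Answer: _X
XX
_X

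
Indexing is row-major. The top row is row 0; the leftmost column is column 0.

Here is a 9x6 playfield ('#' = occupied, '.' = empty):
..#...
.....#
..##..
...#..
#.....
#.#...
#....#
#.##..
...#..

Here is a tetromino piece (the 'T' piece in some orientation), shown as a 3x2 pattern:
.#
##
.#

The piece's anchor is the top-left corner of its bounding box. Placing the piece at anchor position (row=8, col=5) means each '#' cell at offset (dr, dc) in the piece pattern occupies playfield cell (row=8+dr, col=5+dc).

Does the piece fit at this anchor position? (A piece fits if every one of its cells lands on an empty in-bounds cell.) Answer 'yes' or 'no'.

Answer: no

Derivation:
Check each piece cell at anchor (8, 5):
  offset (0,1) -> (8,6): out of bounds -> FAIL
  offset (1,0) -> (9,5): out of bounds -> FAIL
  offset (1,1) -> (9,6): out of bounds -> FAIL
  offset (2,1) -> (10,6): out of bounds -> FAIL
All cells valid: no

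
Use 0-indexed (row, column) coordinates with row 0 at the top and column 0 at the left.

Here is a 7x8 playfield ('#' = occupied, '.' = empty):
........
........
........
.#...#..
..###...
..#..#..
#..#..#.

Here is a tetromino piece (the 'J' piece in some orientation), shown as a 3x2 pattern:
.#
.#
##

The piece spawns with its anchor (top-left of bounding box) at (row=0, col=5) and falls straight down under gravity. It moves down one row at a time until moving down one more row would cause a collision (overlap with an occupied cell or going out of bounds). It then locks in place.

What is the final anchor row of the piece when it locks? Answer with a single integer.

Spawn at (row=0, col=5). Try each row:
  row 0: fits
  row 1: blocked -> lock at row 0

Answer: 0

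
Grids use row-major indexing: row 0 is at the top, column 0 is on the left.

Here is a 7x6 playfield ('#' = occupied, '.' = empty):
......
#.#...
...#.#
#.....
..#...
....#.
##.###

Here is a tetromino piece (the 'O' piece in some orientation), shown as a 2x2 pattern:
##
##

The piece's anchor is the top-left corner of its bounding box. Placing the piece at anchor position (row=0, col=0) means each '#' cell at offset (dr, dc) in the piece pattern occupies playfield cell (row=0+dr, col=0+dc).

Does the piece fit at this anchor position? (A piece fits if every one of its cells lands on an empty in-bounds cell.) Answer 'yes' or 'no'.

Answer: no

Derivation:
Check each piece cell at anchor (0, 0):
  offset (0,0) -> (0,0): empty -> OK
  offset (0,1) -> (0,1): empty -> OK
  offset (1,0) -> (1,0): occupied ('#') -> FAIL
  offset (1,1) -> (1,1): empty -> OK
All cells valid: no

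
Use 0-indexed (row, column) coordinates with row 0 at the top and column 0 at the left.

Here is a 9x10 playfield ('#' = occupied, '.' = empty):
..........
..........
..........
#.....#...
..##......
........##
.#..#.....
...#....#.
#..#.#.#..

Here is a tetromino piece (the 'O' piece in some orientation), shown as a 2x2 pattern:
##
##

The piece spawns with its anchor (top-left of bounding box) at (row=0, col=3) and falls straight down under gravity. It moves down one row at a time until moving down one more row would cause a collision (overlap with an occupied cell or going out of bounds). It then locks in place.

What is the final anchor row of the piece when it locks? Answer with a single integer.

Spawn at (row=0, col=3). Try each row:
  row 0: fits
  row 1: fits
  row 2: fits
  row 3: blocked -> lock at row 2

Answer: 2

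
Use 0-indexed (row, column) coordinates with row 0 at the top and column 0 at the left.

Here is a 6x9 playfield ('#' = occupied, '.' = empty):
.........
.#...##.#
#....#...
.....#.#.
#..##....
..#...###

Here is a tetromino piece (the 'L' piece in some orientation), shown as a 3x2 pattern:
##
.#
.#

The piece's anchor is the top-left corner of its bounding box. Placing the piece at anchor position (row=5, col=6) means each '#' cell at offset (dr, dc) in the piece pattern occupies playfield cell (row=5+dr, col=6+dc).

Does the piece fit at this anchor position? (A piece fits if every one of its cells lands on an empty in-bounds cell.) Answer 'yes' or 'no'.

Answer: no

Derivation:
Check each piece cell at anchor (5, 6):
  offset (0,0) -> (5,6): occupied ('#') -> FAIL
  offset (0,1) -> (5,7): occupied ('#') -> FAIL
  offset (1,1) -> (6,7): out of bounds -> FAIL
  offset (2,1) -> (7,7): out of bounds -> FAIL
All cells valid: no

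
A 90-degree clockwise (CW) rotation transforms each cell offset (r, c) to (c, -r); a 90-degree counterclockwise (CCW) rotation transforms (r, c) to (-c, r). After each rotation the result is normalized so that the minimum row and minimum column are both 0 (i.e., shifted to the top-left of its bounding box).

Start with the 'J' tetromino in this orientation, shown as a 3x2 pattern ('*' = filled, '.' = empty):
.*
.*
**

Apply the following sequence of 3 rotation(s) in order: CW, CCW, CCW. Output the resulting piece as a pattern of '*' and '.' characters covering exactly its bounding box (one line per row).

Answer: ***
..*

Derivation:
Start:
.*
.*
**
After rotation 1 (CW):
*..
***
After rotation 2 (CCW):
.*
.*
**
After rotation 3 (CCW):
***
..*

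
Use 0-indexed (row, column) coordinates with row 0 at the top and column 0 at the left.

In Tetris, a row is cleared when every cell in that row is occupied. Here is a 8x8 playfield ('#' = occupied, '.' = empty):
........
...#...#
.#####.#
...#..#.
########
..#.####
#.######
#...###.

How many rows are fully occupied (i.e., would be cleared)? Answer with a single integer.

Answer: 1

Derivation:
Check each row:
  row 0: 8 empty cells -> not full
  row 1: 6 empty cells -> not full
  row 2: 2 empty cells -> not full
  row 3: 6 empty cells -> not full
  row 4: 0 empty cells -> FULL (clear)
  row 5: 3 empty cells -> not full
  row 6: 1 empty cell -> not full
  row 7: 4 empty cells -> not full
Total rows cleared: 1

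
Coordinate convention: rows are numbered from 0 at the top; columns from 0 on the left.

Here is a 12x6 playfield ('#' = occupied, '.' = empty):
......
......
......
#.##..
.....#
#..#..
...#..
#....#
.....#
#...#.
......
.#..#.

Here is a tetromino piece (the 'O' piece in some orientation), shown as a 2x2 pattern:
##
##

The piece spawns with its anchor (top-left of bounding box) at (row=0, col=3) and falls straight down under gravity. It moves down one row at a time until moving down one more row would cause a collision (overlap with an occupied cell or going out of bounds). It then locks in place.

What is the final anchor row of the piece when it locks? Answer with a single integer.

Spawn at (row=0, col=3). Try each row:
  row 0: fits
  row 1: fits
  row 2: blocked -> lock at row 1

Answer: 1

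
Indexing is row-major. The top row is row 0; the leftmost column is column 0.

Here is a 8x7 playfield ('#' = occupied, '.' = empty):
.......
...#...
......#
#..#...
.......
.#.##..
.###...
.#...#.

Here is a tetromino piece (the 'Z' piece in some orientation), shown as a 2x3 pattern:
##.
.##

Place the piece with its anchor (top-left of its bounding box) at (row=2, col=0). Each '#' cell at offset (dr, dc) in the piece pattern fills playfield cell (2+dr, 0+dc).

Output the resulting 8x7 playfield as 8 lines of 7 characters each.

Answer: .......
...#...
##....#
####...
.......
.#.##..
.###...
.#...#.

Derivation:
Fill (2+0,0+0) = (2,0)
Fill (2+0,0+1) = (2,1)
Fill (2+1,0+1) = (3,1)
Fill (2+1,0+2) = (3,2)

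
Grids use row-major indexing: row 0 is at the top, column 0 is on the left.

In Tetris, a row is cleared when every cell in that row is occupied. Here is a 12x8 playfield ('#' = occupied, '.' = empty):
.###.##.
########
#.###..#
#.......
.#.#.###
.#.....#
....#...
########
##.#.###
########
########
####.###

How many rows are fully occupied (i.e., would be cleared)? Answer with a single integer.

Check each row:
  row 0: 3 empty cells -> not full
  row 1: 0 empty cells -> FULL (clear)
  row 2: 3 empty cells -> not full
  row 3: 7 empty cells -> not full
  row 4: 3 empty cells -> not full
  row 5: 6 empty cells -> not full
  row 6: 7 empty cells -> not full
  row 7: 0 empty cells -> FULL (clear)
  row 8: 2 empty cells -> not full
  row 9: 0 empty cells -> FULL (clear)
  row 10: 0 empty cells -> FULL (clear)
  row 11: 1 empty cell -> not full
Total rows cleared: 4

Answer: 4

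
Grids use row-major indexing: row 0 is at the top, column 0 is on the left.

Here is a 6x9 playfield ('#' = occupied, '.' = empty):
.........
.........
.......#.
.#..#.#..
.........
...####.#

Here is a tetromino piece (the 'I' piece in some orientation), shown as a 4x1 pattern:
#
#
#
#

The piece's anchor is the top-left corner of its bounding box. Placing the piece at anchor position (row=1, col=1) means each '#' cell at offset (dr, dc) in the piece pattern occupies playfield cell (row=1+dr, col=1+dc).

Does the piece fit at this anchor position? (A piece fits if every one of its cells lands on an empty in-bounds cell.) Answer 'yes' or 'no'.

Check each piece cell at anchor (1, 1):
  offset (0,0) -> (1,1): empty -> OK
  offset (1,0) -> (2,1): empty -> OK
  offset (2,0) -> (3,1): occupied ('#') -> FAIL
  offset (3,0) -> (4,1): empty -> OK
All cells valid: no

Answer: no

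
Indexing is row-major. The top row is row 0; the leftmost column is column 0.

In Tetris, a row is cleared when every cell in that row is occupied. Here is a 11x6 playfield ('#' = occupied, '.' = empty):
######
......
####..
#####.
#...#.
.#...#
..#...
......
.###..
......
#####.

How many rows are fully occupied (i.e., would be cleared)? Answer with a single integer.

Answer: 1

Derivation:
Check each row:
  row 0: 0 empty cells -> FULL (clear)
  row 1: 6 empty cells -> not full
  row 2: 2 empty cells -> not full
  row 3: 1 empty cell -> not full
  row 4: 4 empty cells -> not full
  row 5: 4 empty cells -> not full
  row 6: 5 empty cells -> not full
  row 7: 6 empty cells -> not full
  row 8: 3 empty cells -> not full
  row 9: 6 empty cells -> not full
  row 10: 1 empty cell -> not full
Total rows cleared: 1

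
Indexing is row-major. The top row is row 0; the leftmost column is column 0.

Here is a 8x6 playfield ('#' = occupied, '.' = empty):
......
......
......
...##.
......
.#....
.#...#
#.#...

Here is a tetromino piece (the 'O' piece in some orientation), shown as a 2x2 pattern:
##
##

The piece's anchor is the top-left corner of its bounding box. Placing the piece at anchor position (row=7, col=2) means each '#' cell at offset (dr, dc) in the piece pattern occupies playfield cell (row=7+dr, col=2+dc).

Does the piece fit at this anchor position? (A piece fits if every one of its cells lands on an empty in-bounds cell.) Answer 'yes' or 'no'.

Answer: no

Derivation:
Check each piece cell at anchor (7, 2):
  offset (0,0) -> (7,2): occupied ('#') -> FAIL
  offset (0,1) -> (7,3): empty -> OK
  offset (1,0) -> (8,2): out of bounds -> FAIL
  offset (1,1) -> (8,3): out of bounds -> FAIL
All cells valid: no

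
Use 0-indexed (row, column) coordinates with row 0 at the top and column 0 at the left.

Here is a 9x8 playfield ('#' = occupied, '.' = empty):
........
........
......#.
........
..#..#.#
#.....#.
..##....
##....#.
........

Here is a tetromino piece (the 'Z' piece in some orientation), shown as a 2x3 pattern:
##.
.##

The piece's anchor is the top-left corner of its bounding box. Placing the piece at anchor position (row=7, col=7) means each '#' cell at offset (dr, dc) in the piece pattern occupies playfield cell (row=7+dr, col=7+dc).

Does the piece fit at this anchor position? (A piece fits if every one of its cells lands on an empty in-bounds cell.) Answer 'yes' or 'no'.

Check each piece cell at anchor (7, 7):
  offset (0,0) -> (7,7): empty -> OK
  offset (0,1) -> (7,8): out of bounds -> FAIL
  offset (1,1) -> (8,8): out of bounds -> FAIL
  offset (1,2) -> (8,9): out of bounds -> FAIL
All cells valid: no

Answer: no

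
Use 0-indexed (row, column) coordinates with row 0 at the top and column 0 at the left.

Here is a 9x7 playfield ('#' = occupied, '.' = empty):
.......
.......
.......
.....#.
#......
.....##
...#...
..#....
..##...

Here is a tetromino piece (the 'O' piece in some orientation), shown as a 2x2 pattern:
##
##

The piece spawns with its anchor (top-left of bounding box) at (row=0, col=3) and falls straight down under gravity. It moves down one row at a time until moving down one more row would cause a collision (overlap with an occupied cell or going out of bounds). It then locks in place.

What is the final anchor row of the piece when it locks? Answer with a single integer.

Answer: 4

Derivation:
Spawn at (row=0, col=3). Try each row:
  row 0: fits
  row 1: fits
  row 2: fits
  row 3: fits
  row 4: fits
  row 5: blocked -> lock at row 4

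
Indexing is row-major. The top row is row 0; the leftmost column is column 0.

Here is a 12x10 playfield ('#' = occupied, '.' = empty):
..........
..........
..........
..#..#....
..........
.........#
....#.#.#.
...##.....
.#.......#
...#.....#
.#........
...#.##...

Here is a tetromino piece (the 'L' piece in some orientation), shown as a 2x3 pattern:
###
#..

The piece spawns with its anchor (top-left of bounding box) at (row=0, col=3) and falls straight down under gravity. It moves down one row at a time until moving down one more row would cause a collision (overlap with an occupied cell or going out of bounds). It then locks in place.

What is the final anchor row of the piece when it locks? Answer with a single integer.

Spawn at (row=0, col=3). Try each row:
  row 0: fits
  row 1: fits
  row 2: fits
  row 3: blocked -> lock at row 2

Answer: 2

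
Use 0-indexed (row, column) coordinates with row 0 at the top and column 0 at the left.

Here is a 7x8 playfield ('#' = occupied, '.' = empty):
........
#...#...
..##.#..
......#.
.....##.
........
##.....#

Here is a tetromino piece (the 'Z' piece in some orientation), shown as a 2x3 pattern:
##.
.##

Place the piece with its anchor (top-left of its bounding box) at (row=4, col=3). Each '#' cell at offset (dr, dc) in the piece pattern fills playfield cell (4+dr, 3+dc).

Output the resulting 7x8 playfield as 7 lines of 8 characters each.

Answer: ........
#...#...
..##.#..
......#.
...####.
....##..
##.....#

Derivation:
Fill (4+0,3+0) = (4,3)
Fill (4+0,3+1) = (4,4)
Fill (4+1,3+1) = (5,4)
Fill (4+1,3+2) = (5,5)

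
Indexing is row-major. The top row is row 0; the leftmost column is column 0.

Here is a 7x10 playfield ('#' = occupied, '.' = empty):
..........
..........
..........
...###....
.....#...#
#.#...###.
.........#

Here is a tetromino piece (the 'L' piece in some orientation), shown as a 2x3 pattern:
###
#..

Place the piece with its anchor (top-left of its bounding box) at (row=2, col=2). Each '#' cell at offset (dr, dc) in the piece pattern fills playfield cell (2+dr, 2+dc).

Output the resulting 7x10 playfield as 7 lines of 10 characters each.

Fill (2+0,2+0) = (2,2)
Fill (2+0,2+1) = (2,3)
Fill (2+0,2+2) = (2,4)
Fill (2+1,2+0) = (3,2)

Answer: ..........
..........
..###.....
..####....
.....#...#
#.#...###.
.........#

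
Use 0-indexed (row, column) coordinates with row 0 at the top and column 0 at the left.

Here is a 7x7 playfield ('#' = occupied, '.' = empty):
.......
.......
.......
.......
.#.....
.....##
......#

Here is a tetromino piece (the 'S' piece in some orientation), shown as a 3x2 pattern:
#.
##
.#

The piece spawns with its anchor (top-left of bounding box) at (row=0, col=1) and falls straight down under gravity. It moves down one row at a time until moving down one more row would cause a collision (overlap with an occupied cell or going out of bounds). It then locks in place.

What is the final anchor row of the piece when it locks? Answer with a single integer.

Answer: 2

Derivation:
Spawn at (row=0, col=1). Try each row:
  row 0: fits
  row 1: fits
  row 2: fits
  row 3: blocked -> lock at row 2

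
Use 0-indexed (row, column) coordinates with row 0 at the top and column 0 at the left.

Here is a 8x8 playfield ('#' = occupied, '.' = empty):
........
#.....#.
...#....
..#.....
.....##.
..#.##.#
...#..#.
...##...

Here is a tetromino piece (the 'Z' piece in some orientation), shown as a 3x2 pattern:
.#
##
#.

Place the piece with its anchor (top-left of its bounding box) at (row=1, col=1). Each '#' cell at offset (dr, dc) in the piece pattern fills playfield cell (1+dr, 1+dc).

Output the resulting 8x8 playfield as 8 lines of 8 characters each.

Fill (1+0,1+1) = (1,2)
Fill (1+1,1+0) = (2,1)
Fill (1+1,1+1) = (2,2)
Fill (1+2,1+0) = (3,1)

Answer: ........
#.#...#.
.###....
.##.....
.....##.
..#.##.#
...#..#.
...##...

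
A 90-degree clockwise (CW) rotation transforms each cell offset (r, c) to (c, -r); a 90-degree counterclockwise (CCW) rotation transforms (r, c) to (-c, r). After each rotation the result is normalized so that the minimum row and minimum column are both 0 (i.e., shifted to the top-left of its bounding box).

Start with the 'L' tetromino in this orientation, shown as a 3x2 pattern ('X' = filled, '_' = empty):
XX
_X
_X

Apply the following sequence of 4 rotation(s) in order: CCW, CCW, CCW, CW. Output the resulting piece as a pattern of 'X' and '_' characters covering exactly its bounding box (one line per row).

Start:
XX
_X
_X
After rotation 1 (CCW):
XXX
X__
After rotation 2 (CCW):
X_
X_
XX
After rotation 3 (CCW):
__X
XXX
After rotation 4 (CW):
X_
X_
XX

Answer: X_
X_
XX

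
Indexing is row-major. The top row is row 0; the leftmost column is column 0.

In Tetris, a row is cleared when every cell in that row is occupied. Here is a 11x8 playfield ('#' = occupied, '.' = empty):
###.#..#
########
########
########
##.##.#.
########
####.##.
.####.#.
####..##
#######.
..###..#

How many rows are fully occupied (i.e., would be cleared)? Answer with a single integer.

Check each row:
  row 0: 3 empty cells -> not full
  row 1: 0 empty cells -> FULL (clear)
  row 2: 0 empty cells -> FULL (clear)
  row 3: 0 empty cells -> FULL (clear)
  row 4: 3 empty cells -> not full
  row 5: 0 empty cells -> FULL (clear)
  row 6: 2 empty cells -> not full
  row 7: 3 empty cells -> not full
  row 8: 2 empty cells -> not full
  row 9: 1 empty cell -> not full
  row 10: 4 empty cells -> not full
Total rows cleared: 4

Answer: 4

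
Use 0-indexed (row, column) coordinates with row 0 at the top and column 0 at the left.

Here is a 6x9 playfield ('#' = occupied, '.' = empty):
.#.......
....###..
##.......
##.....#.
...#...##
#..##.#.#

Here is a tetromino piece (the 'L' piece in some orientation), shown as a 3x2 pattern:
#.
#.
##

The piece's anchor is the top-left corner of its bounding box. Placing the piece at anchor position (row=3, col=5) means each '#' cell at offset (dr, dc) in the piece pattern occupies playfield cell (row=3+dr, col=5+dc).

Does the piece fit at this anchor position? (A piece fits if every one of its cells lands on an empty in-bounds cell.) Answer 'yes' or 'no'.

Check each piece cell at anchor (3, 5):
  offset (0,0) -> (3,5): empty -> OK
  offset (1,0) -> (4,5): empty -> OK
  offset (2,0) -> (5,5): empty -> OK
  offset (2,1) -> (5,6): occupied ('#') -> FAIL
All cells valid: no

Answer: no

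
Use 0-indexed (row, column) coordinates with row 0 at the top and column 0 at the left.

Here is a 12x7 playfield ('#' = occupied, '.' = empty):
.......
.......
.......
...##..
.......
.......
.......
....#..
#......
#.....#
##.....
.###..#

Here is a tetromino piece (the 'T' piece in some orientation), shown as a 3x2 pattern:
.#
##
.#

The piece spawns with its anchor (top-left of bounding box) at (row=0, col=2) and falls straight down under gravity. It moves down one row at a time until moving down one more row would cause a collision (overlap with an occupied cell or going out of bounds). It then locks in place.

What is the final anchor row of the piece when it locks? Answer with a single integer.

Answer: 0

Derivation:
Spawn at (row=0, col=2). Try each row:
  row 0: fits
  row 1: blocked -> lock at row 0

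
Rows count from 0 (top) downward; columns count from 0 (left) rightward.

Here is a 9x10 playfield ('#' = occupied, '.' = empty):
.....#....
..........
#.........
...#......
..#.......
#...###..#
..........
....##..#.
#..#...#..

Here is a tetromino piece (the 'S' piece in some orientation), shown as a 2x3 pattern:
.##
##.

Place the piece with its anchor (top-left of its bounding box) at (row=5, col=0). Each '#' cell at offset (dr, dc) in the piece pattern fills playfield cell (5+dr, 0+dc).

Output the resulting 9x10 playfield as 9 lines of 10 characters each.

Answer: .....#....
..........
#.........
...#......
..#.......
###.###..#
##........
....##..#.
#..#...#..

Derivation:
Fill (5+0,0+1) = (5,1)
Fill (5+0,0+2) = (5,2)
Fill (5+1,0+0) = (6,0)
Fill (5+1,0+1) = (6,1)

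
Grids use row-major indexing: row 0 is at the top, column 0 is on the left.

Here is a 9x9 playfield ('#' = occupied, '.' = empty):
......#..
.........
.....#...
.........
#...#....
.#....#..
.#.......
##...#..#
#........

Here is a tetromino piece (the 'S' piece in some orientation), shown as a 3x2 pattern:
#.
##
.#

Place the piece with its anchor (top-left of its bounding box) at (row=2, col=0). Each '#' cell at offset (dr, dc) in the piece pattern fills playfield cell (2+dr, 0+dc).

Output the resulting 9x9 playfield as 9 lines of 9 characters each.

Fill (2+0,0+0) = (2,0)
Fill (2+1,0+0) = (3,0)
Fill (2+1,0+1) = (3,1)
Fill (2+2,0+1) = (4,1)

Answer: ......#..
.........
#....#...
##.......
##..#....
.#....#..
.#.......
##...#..#
#........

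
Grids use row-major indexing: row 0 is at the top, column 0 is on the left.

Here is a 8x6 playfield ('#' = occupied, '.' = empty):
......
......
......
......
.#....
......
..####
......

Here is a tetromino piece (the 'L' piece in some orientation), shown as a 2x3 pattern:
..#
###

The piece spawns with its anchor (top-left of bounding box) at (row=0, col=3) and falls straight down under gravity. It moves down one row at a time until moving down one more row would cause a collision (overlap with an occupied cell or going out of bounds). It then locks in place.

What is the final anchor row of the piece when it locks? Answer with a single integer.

Answer: 4

Derivation:
Spawn at (row=0, col=3). Try each row:
  row 0: fits
  row 1: fits
  row 2: fits
  row 3: fits
  row 4: fits
  row 5: blocked -> lock at row 4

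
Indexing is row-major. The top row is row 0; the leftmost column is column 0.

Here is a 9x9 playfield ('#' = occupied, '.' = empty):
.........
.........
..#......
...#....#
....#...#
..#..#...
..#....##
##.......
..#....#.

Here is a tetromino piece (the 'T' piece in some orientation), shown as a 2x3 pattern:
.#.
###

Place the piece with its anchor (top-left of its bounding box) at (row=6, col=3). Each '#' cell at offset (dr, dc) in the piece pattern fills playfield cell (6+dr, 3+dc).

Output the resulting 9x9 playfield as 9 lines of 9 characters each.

Fill (6+0,3+1) = (6,4)
Fill (6+1,3+0) = (7,3)
Fill (6+1,3+1) = (7,4)
Fill (6+1,3+2) = (7,5)

Answer: .........
.........
..#......
...#....#
....#...#
..#..#...
..#.#..##
##.###...
..#....#.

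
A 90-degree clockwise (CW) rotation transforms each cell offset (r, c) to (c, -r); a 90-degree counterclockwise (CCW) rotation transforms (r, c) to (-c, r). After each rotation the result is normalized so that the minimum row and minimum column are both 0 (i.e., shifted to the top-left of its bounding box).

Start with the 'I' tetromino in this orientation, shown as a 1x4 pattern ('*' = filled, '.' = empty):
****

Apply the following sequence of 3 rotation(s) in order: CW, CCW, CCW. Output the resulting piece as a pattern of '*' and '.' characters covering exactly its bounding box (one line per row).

Start:
****
After rotation 1 (CW):
*
*
*
*
After rotation 2 (CCW):
****
After rotation 3 (CCW):
*
*
*
*

Answer: *
*
*
*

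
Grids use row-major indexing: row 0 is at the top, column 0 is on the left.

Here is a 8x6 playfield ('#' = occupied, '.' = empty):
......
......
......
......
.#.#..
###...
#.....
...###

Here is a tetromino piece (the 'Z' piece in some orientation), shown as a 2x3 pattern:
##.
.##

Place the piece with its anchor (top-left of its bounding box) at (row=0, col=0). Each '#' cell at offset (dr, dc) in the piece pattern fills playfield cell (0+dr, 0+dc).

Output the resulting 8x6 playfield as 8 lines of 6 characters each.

Answer: ##....
.##...
......
......
.#.#..
###...
#.....
...###

Derivation:
Fill (0+0,0+0) = (0,0)
Fill (0+0,0+1) = (0,1)
Fill (0+1,0+1) = (1,1)
Fill (0+1,0+2) = (1,2)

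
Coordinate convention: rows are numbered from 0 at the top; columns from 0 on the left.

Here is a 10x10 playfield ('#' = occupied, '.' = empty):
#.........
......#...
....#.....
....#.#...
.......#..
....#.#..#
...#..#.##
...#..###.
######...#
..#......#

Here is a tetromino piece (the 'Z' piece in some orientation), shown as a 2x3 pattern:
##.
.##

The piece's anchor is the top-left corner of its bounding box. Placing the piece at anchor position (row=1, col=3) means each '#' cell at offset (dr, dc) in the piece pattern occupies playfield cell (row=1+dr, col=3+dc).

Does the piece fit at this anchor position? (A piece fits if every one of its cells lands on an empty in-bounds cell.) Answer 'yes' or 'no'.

Answer: no

Derivation:
Check each piece cell at anchor (1, 3):
  offset (0,0) -> (1,3): empty -> OK
  offset (0,1) -> (1,4): empty -> OK
  offset (1,1) -> (2,4): occupied ('#') -> FAIL
  offset (1,2) -> (2,5): empty -> OK
All cells valid: no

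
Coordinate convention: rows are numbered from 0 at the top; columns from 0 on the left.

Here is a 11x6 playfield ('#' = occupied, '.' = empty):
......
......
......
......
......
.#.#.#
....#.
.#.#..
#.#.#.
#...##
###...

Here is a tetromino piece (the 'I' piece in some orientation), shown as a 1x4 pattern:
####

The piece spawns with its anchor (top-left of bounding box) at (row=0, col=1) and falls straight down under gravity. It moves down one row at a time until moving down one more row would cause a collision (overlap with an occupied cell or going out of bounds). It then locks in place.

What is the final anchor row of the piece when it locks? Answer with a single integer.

Spawn at (row=0, col=1). Try each row:
  row 0: fits
  row 1: fits
  row 2: fits
  row 3: fits
  row 4: fits
  row 5: blocked -> lock at row 4

Answer: 4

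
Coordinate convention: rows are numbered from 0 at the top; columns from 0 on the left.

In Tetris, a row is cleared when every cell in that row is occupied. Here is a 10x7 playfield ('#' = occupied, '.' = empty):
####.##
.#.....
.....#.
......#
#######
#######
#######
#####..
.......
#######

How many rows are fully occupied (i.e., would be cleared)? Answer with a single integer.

Check each row:
  row 0: 1 empty cell -> not full
  row 1: 6 empty cells -> not full
  row 2: 6 empty cells -> not full
  row 3: 6 empty cells -> not full
  row 4: 0 empty cells -> FULL (clear)
  row 5: 0 empty cells -> FULL (clear)
  row 6: 0 empty cells -> FULL (clear)
  row 7: 2 empty cells -> not full
  row 8: 7 empty cells -> not full
  row 9: 0 empty cells -> FULL (clear)
Total rows cleared: 4

Answer: 4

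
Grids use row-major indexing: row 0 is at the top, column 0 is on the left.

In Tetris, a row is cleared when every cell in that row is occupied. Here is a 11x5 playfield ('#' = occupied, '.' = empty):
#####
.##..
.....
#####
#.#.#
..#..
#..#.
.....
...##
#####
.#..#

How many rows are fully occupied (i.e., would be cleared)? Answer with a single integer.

Answer: 3

Derivation:
Check each row:
  row 0: 0 empty cells -> FULL (clear)
  row 1: 3 empty cells -> not full
  row 2: 5 empty cells -> not full
  row 3: 0 empty cells -> FULL (clear)
  row 4: 2 empty cells -> not full
  row 5: 4 empty cells -> not full
  row 6: 3 empty cells -> not full
  row 7: 5 empty cells -> not full
  row 8: 3 empty cells -> not full
  row 9: 0 empty cells -> FULL (clear)
  row 10: 3 empty cells -> not full
Total rows cleared: 3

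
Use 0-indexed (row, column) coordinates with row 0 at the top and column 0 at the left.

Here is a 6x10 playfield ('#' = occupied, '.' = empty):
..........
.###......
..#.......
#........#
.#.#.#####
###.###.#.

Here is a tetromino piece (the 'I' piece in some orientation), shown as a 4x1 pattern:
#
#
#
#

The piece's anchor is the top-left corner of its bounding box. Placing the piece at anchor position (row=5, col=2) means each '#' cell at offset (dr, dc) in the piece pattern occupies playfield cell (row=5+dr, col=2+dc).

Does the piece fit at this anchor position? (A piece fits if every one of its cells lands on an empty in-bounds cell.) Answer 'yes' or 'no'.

Answer: no

Derivation:
Check each piece cell at anchor (5, 2):
  offset (0,0) -> (5,2): occupied ('#') -> FAIL
  offset (1,0) -> (6,2): out of bounds -> FAIL
  offset (2,0) -> (7,2): out of bounds -> FAIL
  offset (3,0) -> (8,2): out of bounds -> FAIL
All cells valid: no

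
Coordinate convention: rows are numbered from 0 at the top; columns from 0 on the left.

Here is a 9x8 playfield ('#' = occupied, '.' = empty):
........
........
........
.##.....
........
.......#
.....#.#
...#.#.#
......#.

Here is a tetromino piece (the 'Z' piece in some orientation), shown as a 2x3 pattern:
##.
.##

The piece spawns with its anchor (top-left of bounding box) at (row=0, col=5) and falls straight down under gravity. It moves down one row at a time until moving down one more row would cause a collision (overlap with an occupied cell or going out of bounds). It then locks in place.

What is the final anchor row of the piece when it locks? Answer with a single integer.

Answer: 3

Derivation:
Spawn at (row=0, col=5). Try each row:
  row 0: fits
  row 1: fits
  row 2: fits
  row 3: fits
  row 4: blocked -> lock at row 3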